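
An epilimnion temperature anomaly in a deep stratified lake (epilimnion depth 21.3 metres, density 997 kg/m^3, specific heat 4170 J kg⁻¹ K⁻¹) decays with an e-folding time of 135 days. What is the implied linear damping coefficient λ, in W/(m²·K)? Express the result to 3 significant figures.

7.59

Areal heat capacity C = ρ c_p D = 997 × 4170 × 21.3 = 8.86×10^7 J m⁻² K⁻¹.
τ = 135 days = 1.17×10^7 s.
λ = C / τ = 8.86×10^7 / 1.17×10^7 = 7.59 W/(m²·K).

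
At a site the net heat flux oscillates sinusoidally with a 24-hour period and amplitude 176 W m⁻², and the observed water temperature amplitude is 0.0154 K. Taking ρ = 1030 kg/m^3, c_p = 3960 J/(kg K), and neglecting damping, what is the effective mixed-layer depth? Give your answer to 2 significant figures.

ω = 2π / 86400 s = 7.27×10^-5 s⁻¹.
Required C = F₀ / (A ω) = 176 / (0.0154 × 7.27×10^-5) = 1.57×10^8 J/(m²·K).
D = C / (ρ c_p) = 1.57×10^8 / (1030 × 3960) = 38.5 m.

39 m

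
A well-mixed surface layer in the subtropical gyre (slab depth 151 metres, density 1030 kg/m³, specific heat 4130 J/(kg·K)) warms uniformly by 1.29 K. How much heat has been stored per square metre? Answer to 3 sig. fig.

8.29×10^8

Areal heat capacity C = ρ c_p D = 1030 × 4130 × 151 = 6.42×10^8 J/(m^2 K).
ΔQ = C ΔT = 6.42×10^8 × 1.29 = 8.29×10^8 J/m².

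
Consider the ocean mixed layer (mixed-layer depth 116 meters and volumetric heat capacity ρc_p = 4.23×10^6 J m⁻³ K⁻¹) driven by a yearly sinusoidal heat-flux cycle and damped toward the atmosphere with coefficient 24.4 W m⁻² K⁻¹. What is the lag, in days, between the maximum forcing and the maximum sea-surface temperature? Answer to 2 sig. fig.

77 days

Areal heat capacity C = ρc_p × D = 4.23×10^6 × 116 = 4.91×10^8 J/(m²·K).
ω = 2π / 3.15×10^7 s = 1.99×10^-7 s⁻¹.
Phase lag φ = arctan(Cω/λ) = arctan(97.8/24.4) = 1.33 rad.
Time lag = φ / ω = 1.33 / 1.99×10^-7 = 6.66×10^6 s = 77.0 days.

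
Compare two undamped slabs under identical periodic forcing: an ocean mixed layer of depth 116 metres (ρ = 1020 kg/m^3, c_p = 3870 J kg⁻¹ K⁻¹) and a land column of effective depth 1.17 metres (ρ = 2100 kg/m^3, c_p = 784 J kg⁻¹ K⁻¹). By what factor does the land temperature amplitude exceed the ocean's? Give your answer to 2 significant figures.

240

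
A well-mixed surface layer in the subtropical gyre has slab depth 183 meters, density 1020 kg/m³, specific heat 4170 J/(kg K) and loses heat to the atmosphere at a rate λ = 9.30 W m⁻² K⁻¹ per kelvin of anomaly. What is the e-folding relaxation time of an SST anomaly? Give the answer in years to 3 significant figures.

2.65 years

Areal heat capacity C = ρ c_p D = 1020 × 4170 × 183 = 7.78×10^8 J/(m^2 K).
Relaxation time τ = C / λ = 7.78×10^8 / 9.30 = 8.37×10^7 s.
In years: 8.37×10^7 s / (3.156×10^7 s/year) = 2.65 years.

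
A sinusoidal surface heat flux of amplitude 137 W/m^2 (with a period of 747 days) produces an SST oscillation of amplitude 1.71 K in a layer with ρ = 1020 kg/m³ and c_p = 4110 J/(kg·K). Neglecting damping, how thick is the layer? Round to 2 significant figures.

200 m

ω = 2π / 6.45×10^7 s = 9.74×10^-8 s⁻¹.
Required C = F₀ / (A ω) = 137 / (1.71 × 9.74×10^-8) = 8.23×10^8 J/(m²·K).
D = C / (ρ c_p) = 8.23×10^8 / (1020 × 4110) = 196 m.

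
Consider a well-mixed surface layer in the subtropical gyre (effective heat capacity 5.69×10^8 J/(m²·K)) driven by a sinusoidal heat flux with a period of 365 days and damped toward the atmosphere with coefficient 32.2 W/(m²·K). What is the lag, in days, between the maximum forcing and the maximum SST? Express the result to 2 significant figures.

75 days

Areal heat capacity C = 5.69×10^8 J/(m²·K) (given).
ω = 2π / 3.15×10^7 s = 1.99×10^-7 s⁻¹.
Phase lag φ = arctan(Cω/λ) = arctan(113/32.2) = 1.29 rad.
Time lag = φ / ω = 1.29 / 1.99×10^-7 = 6.49×10^6 s = 75.2 days.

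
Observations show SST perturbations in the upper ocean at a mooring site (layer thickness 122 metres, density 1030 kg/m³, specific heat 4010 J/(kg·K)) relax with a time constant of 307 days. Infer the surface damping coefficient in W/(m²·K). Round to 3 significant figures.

19.0

Areal heat capacity C = ρ c_p D = 1030 × 4010 × 122 = 5.04×10^8 J/(m²·K).
τ = 307 days = 2.65×10^7 s.
λ = C / τ = 5.04×10^8 / 2.65×10^7 = 19.0 W/(m²·K).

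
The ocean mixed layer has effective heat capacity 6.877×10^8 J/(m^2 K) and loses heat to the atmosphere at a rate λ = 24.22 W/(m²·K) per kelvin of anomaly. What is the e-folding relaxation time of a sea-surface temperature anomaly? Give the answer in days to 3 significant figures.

Areal heat capacity C = 6.877×10^8 J/(m^2 K) (given).
Relaxation time τ = C / λ = 6.88×10^8 / 24.22 = 2.84×10^7 s.
In days: 2.84×10^7 s / (86400 s/day) = 329 days.

329 days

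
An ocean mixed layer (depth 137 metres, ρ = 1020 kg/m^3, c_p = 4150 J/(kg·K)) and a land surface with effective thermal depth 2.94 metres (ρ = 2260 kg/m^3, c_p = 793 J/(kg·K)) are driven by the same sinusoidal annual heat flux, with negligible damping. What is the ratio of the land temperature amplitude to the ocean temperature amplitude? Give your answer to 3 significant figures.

110

C_ocean = 1020 × 4150 × 137 = 5.80×10^8 J/(m²·K).
C_land = 2260 × 793 × 2.94 = 5.27×10^6 J/(m²·K).
Undamped amplitude ∝ 1/C, so A_land/A_ocean = C_ocean/C_land = 110.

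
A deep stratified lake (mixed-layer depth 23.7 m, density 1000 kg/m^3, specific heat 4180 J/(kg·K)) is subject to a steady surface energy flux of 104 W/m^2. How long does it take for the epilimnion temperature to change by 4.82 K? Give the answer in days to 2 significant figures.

Areal heat capacity C = ρ c_p D = 1000 × 4180 × 23.7 = 9.91×10^7 J/(m^2 K).
Time required: Δt = C ΔT / F = 9.91×10^7 × 4.82 / 104 = 4.59×10^6 s.
In days: 4.59×10^6 s / (86400 s/day) = 53.1 days.

53 days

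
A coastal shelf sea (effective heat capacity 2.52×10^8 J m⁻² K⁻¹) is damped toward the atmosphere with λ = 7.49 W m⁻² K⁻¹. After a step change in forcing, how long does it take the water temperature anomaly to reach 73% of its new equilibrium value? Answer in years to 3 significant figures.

1.40 years

Areal heat capacity C = 2.52×10^8 J m⁻² K⁻¹ (given).
τ = C / λ = 2.52×10^8 / 7.49 = 3.36×10^7 s.
Fraction reached: 1 − e^(−t/τ) = 0.73 ⇒ t = −τ ln(1 − 0.73) = τ × 1.31.
t = 4.41×10^7 s = 1.40 years.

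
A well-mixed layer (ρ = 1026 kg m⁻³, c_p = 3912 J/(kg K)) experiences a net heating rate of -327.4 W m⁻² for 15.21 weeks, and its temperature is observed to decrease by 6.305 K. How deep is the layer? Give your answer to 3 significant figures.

119 m

Heat input Q = F Δt = -327.4 × 9.20×10^6 s = -3.01×10^9 J/m².
Required areal heat capacity C = Q / ΔT = 4.78×10^8 J/(m²·K).
Depth D = C / (ρ c_p) = 4.78×10^8 / (1026 × 3912) = 119 m.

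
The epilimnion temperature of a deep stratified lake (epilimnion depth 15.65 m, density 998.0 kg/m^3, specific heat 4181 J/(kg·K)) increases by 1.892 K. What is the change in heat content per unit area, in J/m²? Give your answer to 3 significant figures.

Areal heat capacity C = ρ c_p D = 998.0 × 4181 × 15.65 = 6.53×10^7 J/(m²·K).
ΔQ = C ΔT = 6.53×10^7 × 1.892 = 1.24×10^8 J/m².

1.24×10^8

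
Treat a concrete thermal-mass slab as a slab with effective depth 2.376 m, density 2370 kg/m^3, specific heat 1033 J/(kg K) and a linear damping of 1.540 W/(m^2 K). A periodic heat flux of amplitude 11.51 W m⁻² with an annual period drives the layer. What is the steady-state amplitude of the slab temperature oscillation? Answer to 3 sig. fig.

5.97 K

Areal heat capacity C = ρ c_p D = 2370 × 1033 × 2.376 = 5.82×10^6 J/(m^2 K).
Angular frequency ω = 2π / T = 2π / 3.15×10^7 s = 1.99×10^-7 s⁻¹.
√((Cω)² + λ²) = √((1.16)² + 1.540²) = 1.93 W/(m²·K).
Amplitude A = F₀ / √((Cω)²+λ²) = 11.51 / 1.93 = 5.97 K.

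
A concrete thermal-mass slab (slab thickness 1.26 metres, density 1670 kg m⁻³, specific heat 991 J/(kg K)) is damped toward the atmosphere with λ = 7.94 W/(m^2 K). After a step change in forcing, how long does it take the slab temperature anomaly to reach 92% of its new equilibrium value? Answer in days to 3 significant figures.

7.68 days

Areal heat capacity C = ρ c_p D = 1670 × 991 × 1.26 = 2.09×10^6 J/(m^2 K).
τ = C / λ = 2.09×10^6 / 7.94 = 2.63×10^5 s.
Fraction reached: 1 − e^(−t/τ) = 0.92 ⇒ t = −τ ln(1 − 0.92) = τ × 2.53.
t = 6.63×10^5 s = 7.68 days.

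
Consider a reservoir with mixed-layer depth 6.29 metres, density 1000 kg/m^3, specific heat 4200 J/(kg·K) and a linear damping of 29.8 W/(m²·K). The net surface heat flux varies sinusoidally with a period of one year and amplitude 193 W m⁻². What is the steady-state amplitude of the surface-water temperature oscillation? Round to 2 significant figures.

6.4 K

Areal heat capacity C = ρ c_p D = 1000 × 4200 × 6.29 = 2.64×10^7 J m⁻² K⁻¹.
Angular frequency ω = 2π / T = 2π / 3.15×10^7 s = 1.99×10^-7 s⁻¹.
√((Cω)² + λ²) = √((5.26)² + 29.8²) = 30.3 W/(m²·K).
Amplitude A = F₀ / √((Cω)²+λ²) = 193 / 30.3 = 6.38 K.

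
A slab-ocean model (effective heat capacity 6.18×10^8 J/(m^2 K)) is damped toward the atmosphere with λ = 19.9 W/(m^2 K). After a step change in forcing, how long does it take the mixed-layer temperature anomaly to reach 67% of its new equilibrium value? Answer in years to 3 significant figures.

1.09 years

Areal heat capacity C = 6.18×10^8 J/(m^2 K) (given).
τ = C / λ = 6.18×10^8 / 19.9 = 3.11×10^7 s.
Fraction reached: 1 − e^(−t/τ) = 0.67 ⇒ t = −τ ln(1 − 0.67) = τ × 1.11.
t = 3.44×10^7 s = 1.09 years.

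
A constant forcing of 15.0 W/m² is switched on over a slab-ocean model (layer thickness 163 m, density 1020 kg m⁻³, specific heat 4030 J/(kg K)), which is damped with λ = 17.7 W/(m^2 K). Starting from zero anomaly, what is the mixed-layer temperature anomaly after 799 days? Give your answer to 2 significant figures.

0.71 K

Areal heat capacity C = ρ c_p D = 1020 × 4030 × 163 = 6.70×10^8 J/(m²·K).
τ = C / λ = 6.70×10^8 / 17.7 = 3.79×10^7 s.
Equilibrium anomaly ΔT_eq = F / λ = 15.0 / 17.7 = 0.847 K.
t = 799 days = 6.90×10^7 s, so t/τ = 1.82.
ΔT(t) = ΔT_eq (1 − e^(−t/τ)) = 0.847 × (1 − e^−1.82) = 0.711 K.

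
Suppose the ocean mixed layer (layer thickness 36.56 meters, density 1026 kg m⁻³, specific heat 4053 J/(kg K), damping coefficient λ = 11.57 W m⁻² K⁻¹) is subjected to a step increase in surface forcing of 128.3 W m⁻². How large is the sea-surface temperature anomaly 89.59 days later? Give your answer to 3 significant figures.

4.94 K

Areal heat capacity C = ρ c_p D = 1026 × 4053 × 36.56 = 1.52×10^8 J m⁻² K⁻¹.
τ = C / λ = 1.52×10^8 / 11.57 = 1.31×10^7 s.
Equilibrium anomaly ΔT_eq = F / λ = 128.3 / 11.57 = 11.1 K.
t = 89.59 days = 7.74×10^6 s, so t/τ = 0.589.
ΔT(t) = ΔT_eq (1 − e^(−t/τ)) = 11.1 × (1 − e^−0.589) = 4.94 K.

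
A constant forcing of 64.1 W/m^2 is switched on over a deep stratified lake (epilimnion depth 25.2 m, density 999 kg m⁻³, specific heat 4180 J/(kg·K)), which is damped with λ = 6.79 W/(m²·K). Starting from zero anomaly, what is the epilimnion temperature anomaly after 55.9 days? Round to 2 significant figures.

2.5 K

Areal heat capacity C = ρ c_p D = 999 × 4180 × 25.2 = 1.05×10^8 J m⁻² K⁻¹.
τ = C / λ = 1.05×10^8 / 6.79 = 1.55×10^7 s.
Equilibrium anomaly ΔT_eq = F / λ = 64.1 / 6.79 = 9.44 K.
t = 55.9 days = 4.83×10^6 s, so t/τ = 0.312.
ΔT(t) = ΔT_eq (1 − e^(−t/τ)) = 9.44 × (1 − e^−0.312) = 2.53 K.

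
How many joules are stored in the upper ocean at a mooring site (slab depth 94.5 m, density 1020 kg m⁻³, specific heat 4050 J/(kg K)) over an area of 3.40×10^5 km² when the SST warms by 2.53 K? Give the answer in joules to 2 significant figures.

Areal heat capacity C = ρ c_p D = 1020 × 4050 × 94.5 = 3.90×10^8 J m⁻² K⁻¹.
Heat per unit area: q = C ΔT = 3.90×10^8 × 2.53 = 9.88×10^8 J/m².
Total heat: Q = q × A = 9.88×10^8 × (3.40×10^5 × 10⁶ m²) = 3.36×10^20 J.

3.4×10^20 J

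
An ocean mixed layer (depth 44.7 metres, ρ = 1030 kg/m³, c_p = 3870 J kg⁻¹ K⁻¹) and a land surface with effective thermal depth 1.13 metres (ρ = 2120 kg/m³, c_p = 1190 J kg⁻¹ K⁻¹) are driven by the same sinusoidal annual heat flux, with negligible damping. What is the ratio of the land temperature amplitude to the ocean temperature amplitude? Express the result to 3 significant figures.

62.5

C_ocean = 1030 × 3870 × 44.7 = 1.78×10^8 J/(m²·K).
C_land = 2120 × 1190 × 1.13 = 2.85×10^6 J/(m²·K).
Undamped amplitude ∝ 1/C, so A_land/A_ocean = C_ocean/C_land = 62.5.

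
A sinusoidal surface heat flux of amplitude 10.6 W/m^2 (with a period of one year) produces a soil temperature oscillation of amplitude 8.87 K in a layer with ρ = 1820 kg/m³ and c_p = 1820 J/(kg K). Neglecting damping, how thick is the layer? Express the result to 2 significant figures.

ω = 2π / 3.15×10^7 s = 1.99×10^-7 s⁻¹.
Required C = F₀ / (A ω) = 10.6 / (8.87 × 1.99×10^-7) = 6.00×10^6 J/(m²·K).
D = C / (ρ c_p) = 6.00×10^6 / (1820 × 1820) = 1.81 m.

1.8 m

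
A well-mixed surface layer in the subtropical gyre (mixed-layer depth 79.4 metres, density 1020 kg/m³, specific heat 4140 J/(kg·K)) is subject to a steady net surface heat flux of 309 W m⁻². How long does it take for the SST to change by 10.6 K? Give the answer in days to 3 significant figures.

Areal heat capacity C = ρ c_p D = 1020 × 4140 × 79.4 = 3.35×10^8 J m⁻² K⁻¹.
Time required: Δt = C ΔT / F = 3.35×10^8 × 10.6 / 309 = 1.15×10^7 s.
In days: 1.15×10^7 s / (86400 s/day) = 133 days.

133 days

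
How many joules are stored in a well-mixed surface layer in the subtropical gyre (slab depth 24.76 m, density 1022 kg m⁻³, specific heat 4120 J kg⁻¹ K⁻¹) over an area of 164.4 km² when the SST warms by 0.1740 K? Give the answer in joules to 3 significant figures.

Areal heat capacity C = ρ c_p D = 1022 × 4120 × 24.76 = 1.04×10^8 J/(m^2 K).
Heat per unit area: q = C ΔT = 1.04×10^8 × 0.1740 = 1.81×10^7 J/m².
Total heat: Q = q × A = 1.81×10^7 × (164.4 × 10⁶ m²) = 2.98×10^15 J.

2.98×10^15 J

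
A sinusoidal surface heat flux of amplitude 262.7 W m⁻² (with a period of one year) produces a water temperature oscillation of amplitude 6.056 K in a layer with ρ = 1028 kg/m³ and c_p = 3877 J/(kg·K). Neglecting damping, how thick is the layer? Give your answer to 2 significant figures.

55 m

ω = 2π / 3.15×10^7 s = 1.99×10^-7 s⁻¹.
Required C = F₀ / (A ω) = 262.7 / (6.056 × 1.99×10^-7) = 2.18×10^8 J/(m²·K).
D = C / (ρ c_p) = 2.18×10^8 / (1028 × 3877) = 54.6 m.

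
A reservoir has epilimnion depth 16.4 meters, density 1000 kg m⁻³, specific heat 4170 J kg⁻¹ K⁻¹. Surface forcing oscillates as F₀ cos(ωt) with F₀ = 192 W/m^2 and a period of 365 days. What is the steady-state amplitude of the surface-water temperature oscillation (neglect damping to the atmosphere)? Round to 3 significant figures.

Areal heat capacity C = ρ c_p D = 1000 × 4170 × 16.4 = 6.84×10^7 J/(m²·K).
Angular frequency ω = 2π / T = 2π / 3.15×10^7 s = 1.99×10^-7 s⁻¹.
Cω = 6.84×10^7 × 1.99×10^-7 = 13.6 W/(m²·K).
Amplitude A = F₀ / (Cω) = 192 / 13.6 = 14.1 K.

14.1 K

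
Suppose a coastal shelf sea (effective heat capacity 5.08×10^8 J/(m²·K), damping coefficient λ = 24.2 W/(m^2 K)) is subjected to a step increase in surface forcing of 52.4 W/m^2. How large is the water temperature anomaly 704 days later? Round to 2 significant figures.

Areal heat capacity C = 5.08×10^8 J/(m²·K) (given).
τ = C / λ = 5.08×10^8 / 24.2 = 2.10×10^7 s.
Equilibrium anomaly ΔT_eq = F / λ = 52.4 / 24.2 = 2.17 K.
t = 704 days = 6.08×10^7 s, so t/τ = 2.90.
ΔT(t) = ΔT_eq (1 − e^(−t/τ)) = 2.17 × (1 − e^−2.90) = 2.05 K.

2.0 K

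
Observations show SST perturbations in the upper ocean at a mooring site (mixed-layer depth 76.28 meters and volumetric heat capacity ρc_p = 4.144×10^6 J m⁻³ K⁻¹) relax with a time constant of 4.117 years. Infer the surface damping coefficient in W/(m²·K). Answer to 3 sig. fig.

Areal heat capacity C = ρc_p × D = 4.144×10^6 × 76.28 = 3.16×10^8 J m⁻² K⁻¹.
τ = 4.117 years = 1.30×10^8 s.
λ = C / τ = 3.16×10^8 / 1.30×10^8 = 2.43 W/(m²·K).

2.43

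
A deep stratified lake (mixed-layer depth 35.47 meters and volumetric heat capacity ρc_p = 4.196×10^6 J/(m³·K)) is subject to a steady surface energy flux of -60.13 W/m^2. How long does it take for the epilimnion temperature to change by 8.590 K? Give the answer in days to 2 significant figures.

250 days

Areal heat capacity C = ρc_p × D = 4.196×10^6 × 35.47 = 1.49×10^8 J/(m^2 K).
Time required: Δt = C ΔT / F = 1.49×10^8 × -8.590 / -60.13 = 2.13×10^7 s.
In days: 2.13×10^7 s / (86400 s/day) = 246 days.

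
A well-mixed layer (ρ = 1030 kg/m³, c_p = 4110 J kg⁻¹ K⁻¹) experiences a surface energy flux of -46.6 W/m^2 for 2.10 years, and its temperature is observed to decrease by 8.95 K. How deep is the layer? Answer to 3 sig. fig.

81.5 m

Heat input Q = F Δt = -46.6 × 6.63×10^7 s = -3.09×10^9 J/m².
Required areal heat capacity C = Q / ΔT = 3.45×10^8 J/(m²·K).
Depth D = C / (ρ c_p) = 3.45×10^8 / (1030 × 4110) = 81.5 m.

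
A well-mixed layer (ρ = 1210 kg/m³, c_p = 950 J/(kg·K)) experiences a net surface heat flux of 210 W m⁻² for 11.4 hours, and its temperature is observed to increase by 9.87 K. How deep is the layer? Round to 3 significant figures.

0.760 m

Heat input Q = F Δt = 210 × 41000 s = 8.62×10^6 J/m².
Required areal heat capacity C = Q / ΔT = 8.73×10^5 J/(m²·K).
Depth D = C / (ρ c_p) = 8.73×10^5 / (1210 × 950) = 0.760 m.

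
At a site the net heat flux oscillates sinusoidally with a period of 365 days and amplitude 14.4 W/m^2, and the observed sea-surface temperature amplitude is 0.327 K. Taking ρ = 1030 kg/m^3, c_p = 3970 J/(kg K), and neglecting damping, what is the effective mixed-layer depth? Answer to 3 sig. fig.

54.1 m

ω = 2π / 3.15×10^7 s = 1.99×10^-7 s⁻¹.
Required C = F₀ / (A ω) = 14.4 / (0.327 × 1.99×10^-7) = 2.21×10^8 J/(m²·K).
D = C / (ρ c_p) = 2.21×10^8 / (1030 × 3970) = 54.1 m.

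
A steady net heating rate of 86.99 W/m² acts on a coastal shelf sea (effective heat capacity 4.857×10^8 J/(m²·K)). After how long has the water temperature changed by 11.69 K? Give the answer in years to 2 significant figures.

2.1 years

Areal heat capacity C = 4.857×10^8 J/(m²·K) (given).
Time required: Δt = C ΔT / F = 4.86×10^8 × 11.69 / 86.99 = 6.53×10^7 s.
In years: 6.53×10^7 s / (3.156×10^7 s/year) = 2.07 years.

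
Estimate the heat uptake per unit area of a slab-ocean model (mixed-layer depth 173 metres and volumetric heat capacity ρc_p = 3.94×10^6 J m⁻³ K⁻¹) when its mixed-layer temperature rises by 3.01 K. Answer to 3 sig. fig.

2.05×10^9

Areal heat capacity C = ρc_p × D = 3.94×10^6 × 173 = 6.82×10^8 J/(m^2 K).
ΔQ = C ΔT = 6.82×10^8 × 3.01 = 2.05×10^9 J/m².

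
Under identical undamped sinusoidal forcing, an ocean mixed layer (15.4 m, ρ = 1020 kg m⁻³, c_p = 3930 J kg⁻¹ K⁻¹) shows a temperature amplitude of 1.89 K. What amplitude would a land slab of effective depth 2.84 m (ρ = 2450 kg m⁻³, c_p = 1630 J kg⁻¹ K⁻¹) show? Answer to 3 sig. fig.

C_ocean = 6.17×10^7 J/(m²·K); C_land = 1.13×10^7 J/(m²·K).
A ∝ 1/C ⇒ A_land = A_ocean × C_ocean/C_land = 1.89 × 5.44 = 10.3 K.

10.3 K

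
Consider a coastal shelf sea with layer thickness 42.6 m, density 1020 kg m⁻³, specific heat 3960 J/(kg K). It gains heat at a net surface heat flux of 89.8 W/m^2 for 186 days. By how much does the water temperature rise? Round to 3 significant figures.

Areal heat capacity C = ρ c_p D = 1020 × 3960 × 42.6 = 1.72×10^8 J/(m^2 K).
Net heat input Q = F Δt = 89.8 × (186 days × 86400 s/day) = 1.44×10^9 J/m².
ΔT = Q / C = 1.44×10^9 / 1.72×10^8 = 8.39 K.

8.39 K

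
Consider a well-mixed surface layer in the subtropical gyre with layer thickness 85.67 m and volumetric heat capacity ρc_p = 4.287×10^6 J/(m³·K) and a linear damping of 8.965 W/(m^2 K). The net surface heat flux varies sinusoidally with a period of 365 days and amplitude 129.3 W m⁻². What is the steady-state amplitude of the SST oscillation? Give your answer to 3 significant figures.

Areal heat capacity C = ρc_p × D = 4.287×10^6 × 85.67 = 3.67×10^8 J m⁻² K⁻¹.
Angular frequency ω = 2π / T = 2π / 3.15×10^7 s = 1.99×10^-7 s⁻¹.
√((Cω)² + λ²) = √((73.2)² + 8.965²) = 73.7 W/(m²·K).
Amplitude A = F₀ / √((Cω)²+λ²) = 129.3 / 73.7 = 1.75 K.

1.75 K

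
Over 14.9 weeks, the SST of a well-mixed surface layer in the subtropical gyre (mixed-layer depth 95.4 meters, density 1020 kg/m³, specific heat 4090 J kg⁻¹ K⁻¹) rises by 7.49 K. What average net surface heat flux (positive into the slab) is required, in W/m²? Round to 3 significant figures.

Areal heat capacity C = ρ c_p D = 1020 × 4090 × 95.4 = 3.98×10^8 J/(m^2 K).
Required heat per unit area: Q = C ΔT = 3.98×10^8 × 7.49 = 2.98×10^9 J/m².
Flux F = Q / Δt = 2.98×10^9 / 9.01×10^6 s = 331 W/m².

331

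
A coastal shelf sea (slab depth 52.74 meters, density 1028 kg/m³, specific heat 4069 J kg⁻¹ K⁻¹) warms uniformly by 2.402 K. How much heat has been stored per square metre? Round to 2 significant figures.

5.3×10^8

Areal heat capacity C = ρ c_p D = 1028 × 4069 × 52.74 = 2.21×10^8 J/(m²·K).
ΔQ = C ΔT = 2.21×10^8 × 2.402 = 5.30×10^8 J/m².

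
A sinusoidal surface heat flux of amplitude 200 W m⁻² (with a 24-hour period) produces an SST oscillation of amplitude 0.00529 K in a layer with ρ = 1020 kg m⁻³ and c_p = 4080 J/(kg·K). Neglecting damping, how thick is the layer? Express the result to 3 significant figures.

ω = 2π / 86400 s = 7.27×10^-5 s⁻¹.
Required C = F₀ / (A ω) = 200 / (0.00529 × 7.27×10^-5) = 5.20×10^8 J/(m²·K).
D = C / (ρ c_p) = 5.20×10^8 / (1020 × 4080) = 125 m.

125 m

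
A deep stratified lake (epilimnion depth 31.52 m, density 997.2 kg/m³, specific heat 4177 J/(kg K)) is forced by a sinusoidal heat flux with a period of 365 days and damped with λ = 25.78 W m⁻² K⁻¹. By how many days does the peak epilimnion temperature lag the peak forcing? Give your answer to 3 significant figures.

46.0 days

Areal heat capacity C = ρ c_p D = 997.2 × 4177 × 31.52 = 1.31×10^8 J m⁻² K⁻¹.
ω = 2π / 3.15×10^7 s = 1.99×10^-7 s⁻¹.
Phase lag φ = arctan(Cω/λ) = arctan(26.2/25.78) = 0.793 rad.
Time lag = φ / ω = 0.793 / 1.99×10^-7 = 3.98×10^6 s = 46.0 days.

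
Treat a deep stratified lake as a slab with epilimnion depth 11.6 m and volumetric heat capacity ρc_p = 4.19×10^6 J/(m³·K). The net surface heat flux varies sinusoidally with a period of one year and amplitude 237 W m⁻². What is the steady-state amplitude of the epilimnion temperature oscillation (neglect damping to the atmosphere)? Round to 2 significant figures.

24 K

Areal heat capacity C = ρc_p × D = 4.19×10^6 × 11.6 = 4.86×10^7 J/(m^2 K).
Angular frequency ω = 2π / T = 2π / 3.15×10^7 s = 1.99×10^-7 s⁻¹.
Cω = 4.86×10^7 × 1.99×10^-7 = 9.68 W/(m²·K).
Amplitude A = F₀ / (Cω) = 237 / 9.68 = 24.5 K.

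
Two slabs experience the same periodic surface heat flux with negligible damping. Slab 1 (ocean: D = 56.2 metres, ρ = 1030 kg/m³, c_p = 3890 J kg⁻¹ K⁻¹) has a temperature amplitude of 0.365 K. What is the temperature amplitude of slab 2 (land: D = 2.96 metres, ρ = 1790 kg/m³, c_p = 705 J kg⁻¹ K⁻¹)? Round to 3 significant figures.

C_ocean = 2.25×10^8 J/(m²·K); C_land = 3.74×10^6 J/(m²·K).
A ∝ 1/C ⇒ A_land = A_ocean × C_ocean/C_land = 0.365 × 60.3 = 22.0 K.

22.0 K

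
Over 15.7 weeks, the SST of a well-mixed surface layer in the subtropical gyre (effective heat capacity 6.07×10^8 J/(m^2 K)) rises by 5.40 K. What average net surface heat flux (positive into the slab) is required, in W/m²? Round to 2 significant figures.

Areal heat capacity C = 6.07×10^8 J/(m^2 K) (given).
Required heat per unit area: Q = C ΔT = 6.07×10^8 × 5.40 = 3.28×10^9 J/m².
Flux F = Q / Δt = 3.28×10^9 / 9.50×10^6 s = 345 W/m².

350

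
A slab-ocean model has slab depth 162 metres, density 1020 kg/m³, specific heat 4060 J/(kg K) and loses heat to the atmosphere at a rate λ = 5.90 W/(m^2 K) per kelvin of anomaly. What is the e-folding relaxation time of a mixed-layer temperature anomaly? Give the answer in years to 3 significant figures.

3.60 years

Areal heat capacity C = ρ c_p D = 1020 × 4060 × 162 = 6.71×10^8 J/(m^2 K).
Relaxation time τ = C / λ = 6.71×10^8 / 5.90 = 1.14×10^8 s.
In years: 1.14×10^8 s / (3.156×10^7 s/year) = 3.60 years.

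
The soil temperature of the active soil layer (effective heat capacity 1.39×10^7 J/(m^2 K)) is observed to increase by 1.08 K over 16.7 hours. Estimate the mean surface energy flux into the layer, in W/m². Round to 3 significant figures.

250

Areal heat capacity C = 1.39×10^7 J/(m^2 K) (given).
Required heat per unit area: Q = C ΔT = 1.39×10^7 × 1.08 = 1.50×10^7 J/m².
Flux F = Q / Δt = 1.50×10^7 / 60100 s = 250 W/m².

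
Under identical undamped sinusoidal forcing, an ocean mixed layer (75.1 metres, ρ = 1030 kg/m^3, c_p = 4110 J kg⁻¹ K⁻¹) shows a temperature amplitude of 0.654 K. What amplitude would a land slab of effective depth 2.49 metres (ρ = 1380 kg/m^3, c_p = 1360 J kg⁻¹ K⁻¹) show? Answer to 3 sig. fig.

44.5 K

C_ocean = 3.18×10^8 J/(m²·K); C_land = 4.67×10^6 J/(m²·K).
A ∝ 1/C ⇒ A_land = A_ocean × C_ocean/C_land = 0.654 × 68.0 = 44.5 K.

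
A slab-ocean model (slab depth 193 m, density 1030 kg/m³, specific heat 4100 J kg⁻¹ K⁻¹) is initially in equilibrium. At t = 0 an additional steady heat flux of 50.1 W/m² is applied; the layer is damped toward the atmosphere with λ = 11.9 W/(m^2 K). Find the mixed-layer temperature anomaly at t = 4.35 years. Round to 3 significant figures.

Areal heat capacity C = ρ c_p D = 1030 × 4100 × 193 = 8.15×10^8 J/(m^2 K).
τ = C / λ = 8.15×10^8 / 11.9 = 6.85×10^7 s.
Equilibrium anomaly ΔT_eq = F / λ = 50.1 / 11.9 = 4.21 K.
t = 4.35 years = 1.37×10^8 s, so t/τ = 2.00.
ΔT(t) = ΔT_eq (1 − e^(−t/τ)) = 4.21 × (1 − e^−2.00) = 3.64 K.

3.64 K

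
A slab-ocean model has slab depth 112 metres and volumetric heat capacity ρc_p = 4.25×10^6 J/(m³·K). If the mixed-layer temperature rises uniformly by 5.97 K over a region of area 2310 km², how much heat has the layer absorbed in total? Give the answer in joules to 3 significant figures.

Areal heat capacity C = ρc_p × D = 4.25×10^6 × 112 = 4.76×10^8 J/(m²·K).
Heat per unit area: q = C ΔT = 4.76×10^8 × 5.97 = 2.84×10^9 J/m².
Total heat: Q = q × A = 2.84×10^9 × (2310 × 10⁶ m²) = 6.56×10^18 J.

6.56×10^18 J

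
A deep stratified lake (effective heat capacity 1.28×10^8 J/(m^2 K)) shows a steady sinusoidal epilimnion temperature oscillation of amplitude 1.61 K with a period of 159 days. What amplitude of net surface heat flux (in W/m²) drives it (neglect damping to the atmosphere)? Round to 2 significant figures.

94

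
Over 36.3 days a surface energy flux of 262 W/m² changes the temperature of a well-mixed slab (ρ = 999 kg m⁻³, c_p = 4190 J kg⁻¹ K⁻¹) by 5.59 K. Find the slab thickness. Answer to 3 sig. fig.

35.1 m

Heat input Q = F Δt = 262 × 3.14×10^6 s = 8.22×10^8 J/m².
Required areal heat capacity C = Q / ΔT = 1.47×10^8 J/(m²·K).
Depth D = C / (ρ c_p) = 1.47×10^8 / (999 × 4190) = 35.1 m.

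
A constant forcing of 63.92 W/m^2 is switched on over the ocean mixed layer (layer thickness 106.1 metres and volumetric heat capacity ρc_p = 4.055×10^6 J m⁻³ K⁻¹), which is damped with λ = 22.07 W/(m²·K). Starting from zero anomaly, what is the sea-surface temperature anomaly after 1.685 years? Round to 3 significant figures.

2.71 K

Areal heat capacity C = ρc_p × D = 4.055×10^6 × 106.1 = 4.30×10^8 J m⁻² K⁻¹.
τ = C / λ = 4.30×10^8 / 22.07 = 1.95×10^7 s.
Equilibrium anomaly ΔT_eq = F / λ = 63.92 / 22.07 = 2.90 K.
t = 1.685 years = 5.32×10^7 s, so t/τ = 2.73.
ΔT(t) = ΔT_eq (1 − e^(−t/τ)) = 2.90 × (1 − e^−2.73) = 2.71 K.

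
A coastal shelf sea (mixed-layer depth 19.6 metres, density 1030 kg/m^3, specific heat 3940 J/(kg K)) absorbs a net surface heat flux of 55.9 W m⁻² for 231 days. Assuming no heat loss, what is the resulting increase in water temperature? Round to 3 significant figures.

Areal heat capacity C = ρ c_p D = 1030 × 3940 × 19.6 = 7.95×10^7 J/(m²·K).
Net heat input Q = F Δt = 55.9 × (231 days × 86400 s/day) = 1.12×10^9 J/m².
ΔT = Q / C = 1.12×10^9 / 7.95×10^7 = 14.0 K.

14.0 K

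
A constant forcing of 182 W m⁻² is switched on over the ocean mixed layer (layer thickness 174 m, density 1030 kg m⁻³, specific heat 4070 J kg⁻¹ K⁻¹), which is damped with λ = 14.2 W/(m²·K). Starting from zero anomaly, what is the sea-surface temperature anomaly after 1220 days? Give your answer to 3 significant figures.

11.2 K

Areal heat capacity C = ρ c_p D = 1030 × 4070 × 174 = 7.29×10^8 J m⁻² K⁻¹.
τ = C / λ = 7.29×10^8 / 14.2 = 5.14×10^7 s.
Equilibrium anomaly ΔT_eq = F / λ = 182 / 14.2 = 12.8 K.
t = 1220 days = 1.05×10^8 s, so t/τ = 2.05.
ΔT(t) = ΔT_eq (1 − e^(−t/τ)) = 12.8 × (1 − e^−2.05) = 11.2 K.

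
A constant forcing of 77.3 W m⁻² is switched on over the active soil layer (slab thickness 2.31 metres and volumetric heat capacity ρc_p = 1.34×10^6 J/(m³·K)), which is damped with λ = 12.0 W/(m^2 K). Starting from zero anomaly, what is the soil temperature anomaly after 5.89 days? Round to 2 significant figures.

Areal heat capacity C = ρc_p × D = 1.34×10^6 × 2.31 = 3.10×10^6 J m⁻² K⁻¹.
τ = C / λ = 3.10×10^6 / 12.0 = 2.58×10^5 s.
Equilibrium anomaly ΔT_eq = F / λ = 77.3 / 12.0 = 6.44 K.
t = 5.89 days = 5.09×10^5 s, so t/τ = 1.97.
ΔT(t) = ΔT_eq (1 − e^(−t/τ)) = 6.44 × (1 − e^−1.97) = 5.55 K.

5.5 K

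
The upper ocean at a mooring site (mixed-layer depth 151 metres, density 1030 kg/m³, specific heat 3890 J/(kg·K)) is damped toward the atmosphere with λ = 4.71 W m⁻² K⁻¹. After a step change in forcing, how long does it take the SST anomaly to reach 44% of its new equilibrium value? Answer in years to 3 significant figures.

Areal heat capacity C = ρ c_p D = 1030 × 3890 × 151 = 6.05×10^8 J m⁻² K⁻¹.
τ = C / λ = 6.05×10^8 / 4.71 = 1.28×10^8 s.
Fraction reached: 1 − e^(−t/τ) = 0.44 ⇒ t = −τ ln(1 − 0.44) = τ × 0.580.
t = 7.45×10^7 s = 2.36 years.

2.36 years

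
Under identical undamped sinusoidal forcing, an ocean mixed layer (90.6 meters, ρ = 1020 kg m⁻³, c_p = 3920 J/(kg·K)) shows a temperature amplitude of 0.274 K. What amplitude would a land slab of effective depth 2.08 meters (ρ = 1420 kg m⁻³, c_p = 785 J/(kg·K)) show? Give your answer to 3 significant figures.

C_ocean = 3.62×10^8 J/(m²·K); C_land = 2.32×10^6 J/(m²·K).
A ∝ 1/C ⇒ A_land = A_ocean × C_ocean/C_land = 0.274 × 156 = 42.8 K.

42.8 K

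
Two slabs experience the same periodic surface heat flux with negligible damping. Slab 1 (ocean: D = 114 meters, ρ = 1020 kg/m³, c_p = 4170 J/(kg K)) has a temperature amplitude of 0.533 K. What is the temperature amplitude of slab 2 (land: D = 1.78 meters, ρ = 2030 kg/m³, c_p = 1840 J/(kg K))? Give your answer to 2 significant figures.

C_ocean = 4.85×10^8 J/(m²·K); C_land = 6.65×10^6 J/(m²·K).
A ∝ 1/C ⇒ A_land = A_ocean × C_ocean/C_land = 0.533 × 72.9 = 38.9 K.

39 K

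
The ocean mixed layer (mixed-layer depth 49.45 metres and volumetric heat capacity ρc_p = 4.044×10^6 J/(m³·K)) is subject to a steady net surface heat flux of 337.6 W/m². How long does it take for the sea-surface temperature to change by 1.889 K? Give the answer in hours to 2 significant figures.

310 hours

Areal heat capacity C = ρc_p × D = 4.044×10^6 × 49.45 = 2.00×10^8 J/(m^2 K).
Time required: Δt = C ΔT / F = 2.00×10^8 × 1.889 / 337.6 = 1.12×10^6 s.
In hours: 1.12×10^6 s / (3600 s/hour) = 311 hours.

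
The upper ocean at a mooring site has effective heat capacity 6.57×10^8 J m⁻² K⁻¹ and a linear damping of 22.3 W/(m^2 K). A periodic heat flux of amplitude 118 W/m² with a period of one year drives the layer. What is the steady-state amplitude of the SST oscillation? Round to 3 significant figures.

0.889 K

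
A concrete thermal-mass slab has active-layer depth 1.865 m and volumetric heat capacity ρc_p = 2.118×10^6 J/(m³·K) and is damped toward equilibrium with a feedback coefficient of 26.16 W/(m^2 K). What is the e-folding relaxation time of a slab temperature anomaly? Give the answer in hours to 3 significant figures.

Areal heat capacity C = ρc_p × D = 2.118×10^6 × 1.865 = 3.95×10^6 J/(m²·K).
Relaxation time τ = C / λ = 3.95×10^6 / 26.16 = 1.51×10^5 s.
In hours: 1.51×10^5 s / (3600 s/hour) = 41.9 hours.

41.9 hours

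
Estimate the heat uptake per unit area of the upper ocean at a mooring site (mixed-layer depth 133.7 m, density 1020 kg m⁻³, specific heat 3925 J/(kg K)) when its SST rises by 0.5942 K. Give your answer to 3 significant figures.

Areal heat capacity C = ρ c_p D = 1020 × 3925 × 133.7 = 5.35×10^8 J m⁻² K⁻¹.
ΔQ = C ΔT = 5.35×10^8 × 0.5942 = 3.18×10^8 J/m².

3.18×10^8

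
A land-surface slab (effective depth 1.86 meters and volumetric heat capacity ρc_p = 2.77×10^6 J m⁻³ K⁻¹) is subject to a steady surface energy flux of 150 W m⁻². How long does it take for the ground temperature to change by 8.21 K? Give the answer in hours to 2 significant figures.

78 hours

Areal heat capacity C = ρc_p × D = 2.77×10^6 × 1.86 = 5.15×10^6 J m⁻² K⁻¹.
Time required: Δt = C ΔT / F = 5.15×10^6 × 8.21 / 150 = 2.82×10^5 s.
In hours: 2.82×10^5 s / (3600 s/hour) = 78.3 hours.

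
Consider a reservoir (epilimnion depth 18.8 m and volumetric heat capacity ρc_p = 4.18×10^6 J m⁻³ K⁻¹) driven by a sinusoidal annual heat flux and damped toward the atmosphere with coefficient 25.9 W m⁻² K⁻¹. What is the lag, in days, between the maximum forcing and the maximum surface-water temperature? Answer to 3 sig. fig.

31.6 days

Areal heat capacity C = ρc_p × D = 4.18×10^6 × 18.8 = 7.86×10^7 J m⁻² K⁻¹.
ω = 2π / 3.15×10^7 s = 1.99×10^-7 s⁻¹.
Phase lag φ = arctan(Cω/λ) = arctan(15.7/25.9) = 0.544 rad.
Time lag = φ / ω = 0.544 / 1.99×10^-7 = 2.73×10^6 s = 31.6 days.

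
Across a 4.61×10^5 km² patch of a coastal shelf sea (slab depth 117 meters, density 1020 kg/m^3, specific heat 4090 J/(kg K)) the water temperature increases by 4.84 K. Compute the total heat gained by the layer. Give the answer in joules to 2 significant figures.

Areal heat capacity C = ρ c_p D = 1020 × 4090 × 117 = 4.88×10^8 J/(m²·K).
Heat per unit area: q = C ΔT = 4.88×10^8 × 4.84 = 2.36×10^9 J/m².
Total heat: Q = q × A = 2.36×10^9 × (4.61×10^5 × 10⁶ m²) = 1.09×10^21 J.

1.1×10^21 J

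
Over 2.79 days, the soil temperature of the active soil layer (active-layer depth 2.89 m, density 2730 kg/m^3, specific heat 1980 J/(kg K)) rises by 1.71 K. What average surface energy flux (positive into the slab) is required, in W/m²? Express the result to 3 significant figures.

111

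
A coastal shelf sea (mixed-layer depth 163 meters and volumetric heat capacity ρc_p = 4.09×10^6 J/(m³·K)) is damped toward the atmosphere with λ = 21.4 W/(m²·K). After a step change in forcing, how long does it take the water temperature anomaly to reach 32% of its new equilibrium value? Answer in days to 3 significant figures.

139 days

Areal heat capacity C = ρc_p × D = 4.09×10^6 × 163 = 6.67×10^8 J/(m²·K).
τ = C / λ = 6.67×10^8 / 21.4 = 3.12×10^7 s.
Fraction reached: 1 − e^(−t/τ) = 0.32 ⇒ t = −τ ln(1 − 0.32) = τ × 0.386.
t = 1.20×10^7 s = 139 days.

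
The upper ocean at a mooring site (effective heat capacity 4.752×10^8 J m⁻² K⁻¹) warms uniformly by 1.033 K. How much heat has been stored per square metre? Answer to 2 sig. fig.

4.9×10^8

Areal heat capacity C = 4.752×10^8 J m⁻² K⁻¹ (given).
ΔQ = C ΔT = 4.75×10^8 × 1.033 = 4.91×10^8 J/m².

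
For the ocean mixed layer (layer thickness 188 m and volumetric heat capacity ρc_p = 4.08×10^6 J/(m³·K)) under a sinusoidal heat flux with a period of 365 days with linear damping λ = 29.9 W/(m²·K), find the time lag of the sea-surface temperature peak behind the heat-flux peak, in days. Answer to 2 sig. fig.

80 days

Areal heat capacity C = ρc_p × D = 4.08×10^6 × 188 = 7.67×10^8 J/(m^2 K).
ω = 2π / 3.15×10^7 s = 1.99×10^-7 s⁻¹.
Phase lag φ = arctan(Cω/λ) = arctan(153/29.9) = 1.38 rad.
Time lag = φ / ω = 1.38 / 1.99×10^-7 = 6.91×10^6 s = 80.0 days.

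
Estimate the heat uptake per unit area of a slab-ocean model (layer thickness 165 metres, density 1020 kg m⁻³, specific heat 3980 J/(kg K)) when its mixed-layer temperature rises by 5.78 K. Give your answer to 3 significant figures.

3.87×10^9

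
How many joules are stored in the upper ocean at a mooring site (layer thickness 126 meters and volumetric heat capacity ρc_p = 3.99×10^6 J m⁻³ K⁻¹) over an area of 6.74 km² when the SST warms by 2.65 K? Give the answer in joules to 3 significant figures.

8.98×10^15 J

Areal heat capacity C = ρc_p × D = 3.99×10^6 × 126 = 5.03×10^8 J/(m^2 K).
Heat per unit area: q = C ΔT = 5.03×10^8 × 2.65 = 1.33×10^9 J/m².
Total heat: Q = q × A = 1.33×10^9 × (6.74 × 10⁶ m²) = 8.98×10^15 J.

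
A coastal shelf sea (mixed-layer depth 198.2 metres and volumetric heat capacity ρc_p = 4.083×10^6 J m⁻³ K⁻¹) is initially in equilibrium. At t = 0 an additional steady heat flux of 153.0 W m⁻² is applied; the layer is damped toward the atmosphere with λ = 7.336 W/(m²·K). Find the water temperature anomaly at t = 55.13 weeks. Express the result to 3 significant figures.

Areal heat capacity C = ρc_p × D = 4.083×10^6 × 198.2 = 8.09×10^8 J m⁻² K⁻¹.
τ = C / λ = 8.09×10^8 / 7.336 = 1.10×10^8 s.
Equilibrium anomaly ΔT_eq = F / λ = 153.0 / 7.336 = 20.9 K.
t = 55.13 weeks = 3.33×10^7 s, so t/τ = 0.302.
ΔT(t) = ΔT_eq (1 − e^(−t/τ)) = 20.9 × (1 − e^−0.302) = 5.44 K.

5.44 K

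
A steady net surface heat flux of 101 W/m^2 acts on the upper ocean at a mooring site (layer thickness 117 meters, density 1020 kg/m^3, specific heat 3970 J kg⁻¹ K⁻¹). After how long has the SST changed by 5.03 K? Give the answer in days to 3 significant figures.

Areal heat capacity C = ρ c_p D = 1020 × 3970 × 117 = 4.74×10^8 J/(m^2 K).
Time required: Δt = C ΔT / F = 4.74×10^8 × 5.03 / 101 = 2.36×10^7 s.
In days: 2.36×10^7 s / (86400 s/day) = 273 days.

273 days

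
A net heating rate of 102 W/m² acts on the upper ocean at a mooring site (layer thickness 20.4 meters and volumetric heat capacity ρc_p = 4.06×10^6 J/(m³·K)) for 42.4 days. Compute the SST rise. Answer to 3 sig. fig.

4.51 K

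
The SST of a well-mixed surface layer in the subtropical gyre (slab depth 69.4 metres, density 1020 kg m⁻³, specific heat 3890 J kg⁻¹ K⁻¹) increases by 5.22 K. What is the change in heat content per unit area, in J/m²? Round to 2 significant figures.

Areal heat capacity C = ρ c_p D = 1020 × 3890 × 69.4 = 2.75×10^8 J m⁻² K⁻¹.
ΔQ = C ΔT = 2.75×10^8 × 5.22 = 1.44×10^9 J/m².

1.4×10^9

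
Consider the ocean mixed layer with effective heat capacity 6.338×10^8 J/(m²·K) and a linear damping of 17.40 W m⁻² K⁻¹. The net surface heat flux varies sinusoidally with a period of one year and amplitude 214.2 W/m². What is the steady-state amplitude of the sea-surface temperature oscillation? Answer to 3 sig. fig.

Areal heat capacity C = 6.338×10^8 J/(m²·K) (given).
Angular frequency ω = 2π / T = 2π / 3.15×10^7 s = 1.99×10^-7 s⁻¹.
√((Cω)² + λ²) = √((126)² + 17.40²) = 127 W/(m²·K).
Amplitude A = F₀ / √((Cω)²+λ²) = 214.2 / 127 = 1.68 K.

1.68 K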